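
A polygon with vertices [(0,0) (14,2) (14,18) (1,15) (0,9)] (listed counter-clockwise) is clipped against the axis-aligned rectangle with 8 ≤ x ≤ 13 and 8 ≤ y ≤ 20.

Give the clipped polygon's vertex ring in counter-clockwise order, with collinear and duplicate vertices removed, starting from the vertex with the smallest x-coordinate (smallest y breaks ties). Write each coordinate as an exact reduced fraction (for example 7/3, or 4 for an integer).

Clipped polygon: [(8,8) (13,8) (13,231/13) (8,216/13)]

1. After x ≥ 8: [(8,8/7) (14,2) (14,18) (8,216/13)]
2. After x ≤ 13: [(8,8/7) (13,13/7) (13,231/13) (8,216/13)]
3. After y ≥ 8: [(8,8) (13,8) (13,231/13) (8,216/13)]
4. After y ≤ 20: [(8,8) (13,8) (13,231/13) (8,216/13)]
5. Canonical ring: [(8,8) (13,8) (13,231/13) (8,216/13)]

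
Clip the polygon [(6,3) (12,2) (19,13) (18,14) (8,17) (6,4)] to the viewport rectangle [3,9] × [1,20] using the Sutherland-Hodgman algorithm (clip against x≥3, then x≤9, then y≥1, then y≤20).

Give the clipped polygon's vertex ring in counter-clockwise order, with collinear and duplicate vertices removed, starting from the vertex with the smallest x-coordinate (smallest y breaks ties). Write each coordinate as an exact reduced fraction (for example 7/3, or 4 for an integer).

Clipped polygon: [(6,3) (9,5/2) (9,167/10) (8,17) (6,4)]

1. After x ≥ 3: [(6,3) (12,2) (19,13) (18,14) (8,17) (6,4)]
2. After x ≤ 9: [(6,3) (9,5/2) (9,167/10) (8,17) (6,4)]
3. After y ≥ 1: [(6,3) (9,5/2) (9,167/10) (8,17) (6,4)]
4. After y ≤ 20: [(6,3) (9,5/2) (9,167/10) (8,17) (6,4)]
5. Canonical ring: [(6,3) (9,5/2) (9,167/10) (8,17) (6,4)]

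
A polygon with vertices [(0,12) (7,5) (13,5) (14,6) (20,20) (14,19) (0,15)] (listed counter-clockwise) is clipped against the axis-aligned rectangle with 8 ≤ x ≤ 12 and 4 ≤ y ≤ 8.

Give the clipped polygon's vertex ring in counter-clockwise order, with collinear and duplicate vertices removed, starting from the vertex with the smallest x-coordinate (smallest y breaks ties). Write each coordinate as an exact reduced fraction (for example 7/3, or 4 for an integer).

Clipped polygon: [(8,5) (12,5) (12,8) (8,8)]

1. After x ≥ 8: [(8,5) (13,5) (14,6) (20,20) (14,19) (8,121/7)]
2. After x ≤ 12: [(8,5) (12,5) (12,129/7) (8,121/7)]
3. After y ≥ 4: [(8,5) (12,5) (12,129/7) (8,121/7)]
4. After y ≤ 8: [(8,8) (8,5) (12,5) (12,8)]
5. Canonical ring: [(8,5) (12,5) (12,8) (8,8)]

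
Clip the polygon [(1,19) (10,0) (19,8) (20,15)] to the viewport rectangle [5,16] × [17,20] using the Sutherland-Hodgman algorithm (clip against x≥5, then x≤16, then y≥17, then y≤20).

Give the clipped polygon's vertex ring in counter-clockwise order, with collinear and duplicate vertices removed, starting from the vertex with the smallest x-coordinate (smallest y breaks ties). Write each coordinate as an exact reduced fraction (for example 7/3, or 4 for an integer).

1. After x ≥ 5: [(5,345/19) (5,95/9) (10,0) (19,8) (20,15)]
2. After x ≤ 16: [(16,301/19) (5,345/19) (5,95/9) (10,0) (16,16/3)]
3. After y ≥ 17: [(21/2,17) (5,345/19) (5,17)]
4. After y ≤ 20: [(21/2,17) (5,345/19) (5,17)]
5. Canonical ring: [(5,17) (21/2,17) (5,345/19)]

Clipped polygon: [(5,17) (21/2,17) (5,345/19)]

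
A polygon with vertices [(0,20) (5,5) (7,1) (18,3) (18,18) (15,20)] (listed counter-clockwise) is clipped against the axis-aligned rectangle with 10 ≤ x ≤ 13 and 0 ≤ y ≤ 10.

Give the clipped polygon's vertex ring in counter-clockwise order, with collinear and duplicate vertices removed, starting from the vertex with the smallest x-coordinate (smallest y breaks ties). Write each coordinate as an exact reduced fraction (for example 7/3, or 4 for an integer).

1. After x ≥ 10: [(10,20) (10,17/11) (18,3) (18,18) (15,20)]
2. After x ≤ 13: [(13,20) (10,20) (10,17/11) (13,23/11)]
3. After y ≥ 0: [(13,20) (10,20) (10,17/11) (13,23/11)]
4. After y ≤ 10: [(13,10) (10,10) (10,17/11) (13,23/11)]
5. Canonical ring: [(10,17/11) (13,23/11) (13,10) (10,10)]

Clipped polygon: [(10,17/11) (13,23/11) (13,10) (10,10)]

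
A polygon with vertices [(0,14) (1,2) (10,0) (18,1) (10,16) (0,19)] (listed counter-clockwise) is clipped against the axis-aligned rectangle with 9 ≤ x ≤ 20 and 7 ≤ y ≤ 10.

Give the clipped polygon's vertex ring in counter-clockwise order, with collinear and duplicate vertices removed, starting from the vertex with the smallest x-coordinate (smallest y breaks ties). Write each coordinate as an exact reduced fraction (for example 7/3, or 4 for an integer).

Clipped polygon: [(9,7) (74/5,7) (66/5,10) (9,10)]

1. After x ≥ 9: [(9,2/9) (10,0) (18,1) (10,16) (9,163/10)]
2. After x ≤ 20: [(9,2/9) (10,0) (18,1) (10,16) (9,163/10)]
3. After y ≥ 7: [(9,7) (74/5,7) (10,16) (9,163/10)]
4. After y ≤ 10: [(9,10) (9,7) (74/5,7) (66/5,10)]
5. Canonical ring: [(9,7) (74/5,7) (66/5,10) (9,10)]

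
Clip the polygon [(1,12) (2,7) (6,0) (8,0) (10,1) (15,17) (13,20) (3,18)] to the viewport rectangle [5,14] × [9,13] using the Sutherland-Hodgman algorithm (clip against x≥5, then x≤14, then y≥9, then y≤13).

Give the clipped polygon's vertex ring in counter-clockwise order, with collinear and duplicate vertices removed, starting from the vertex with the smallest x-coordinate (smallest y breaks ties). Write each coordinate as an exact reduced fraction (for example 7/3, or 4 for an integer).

Clipped polygon: [(5,9) (25/2,9) (55/4,13) (5,13)]

1. After x ≥ 5: [(5,7/4) (6,0) (8,0) (10,1) (15,17) (13,20) (5,92/5)]
2. After x ≤ 14: [(5,7/4) (6,0) (8,0) (10,1) (14,69/5) (14,37/2) (13,20) (5,92/5)]
3. After y ≥ 9: [(5,9) (25/2,9) (14,69/5) (14,37/2) (13,20) (5,92/5)]
4. After y ≤ 13: [(5,13) (5,9) (25/2,9) (55/4,13)]
5. Canonical ring: [(5,9) (25/2,9) (55/4,13) (5,13)]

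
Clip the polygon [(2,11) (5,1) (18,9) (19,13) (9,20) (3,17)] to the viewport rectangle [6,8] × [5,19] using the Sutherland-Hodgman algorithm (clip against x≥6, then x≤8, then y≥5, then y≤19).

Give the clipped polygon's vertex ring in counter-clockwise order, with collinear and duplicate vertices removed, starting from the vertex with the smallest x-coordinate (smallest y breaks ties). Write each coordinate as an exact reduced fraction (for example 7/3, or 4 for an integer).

1. After x ≥ 6: [(6,21/13) (18,9) (19,13) (9,20) (6,37/2)]
2. After x ≤ 8: [(6,21/13) (8,37/13) (8,39/2) (6,37/2)]
3. After y ≥ 5: [(6,5) (8,5) (8,39/2) (6,37/2)]
4. After y ≤ 19: [(6,5) (8,5) (8,19) (7,19) (6,37/2)]
5. Canonical ring: [(6,5) (8,5) (8,19) (7,19) (6,37/2)]

Clipped polygon: [(6,5) (8,5) (8,19) (7,19) (6,37/2)]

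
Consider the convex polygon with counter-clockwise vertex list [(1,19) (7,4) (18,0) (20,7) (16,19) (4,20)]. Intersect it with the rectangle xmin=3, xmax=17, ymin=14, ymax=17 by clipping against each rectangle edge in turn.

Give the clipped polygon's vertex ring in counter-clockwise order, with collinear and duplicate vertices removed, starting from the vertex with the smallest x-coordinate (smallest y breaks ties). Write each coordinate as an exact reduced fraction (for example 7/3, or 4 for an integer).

Clipped polygon: [(3,14) (17,14) (17,16) (50/3,17) (3,17)]

1. After x ≥ 3: [(3,59/3) (3,14) (7,4) (18,0) (20,7) (16,19) (4,20)]
2. After x ≤ 17: [(3,59/3) (3,14) (7,4) (17,4/11) (17,16) (16,19) (4,20)]
3. After y ≥ 14: [(3,59/3) (3,14) (3,14) (17,14) (17,16) (16,19) (4,20)]
4. After y ≤ 17: [(3,17) (3,14) (3,14) (17,14) (17,16) (50/3,17)]
5. Canonical ring: [(3,14) (17,14) (17,16) (50/3,17) (3,17)]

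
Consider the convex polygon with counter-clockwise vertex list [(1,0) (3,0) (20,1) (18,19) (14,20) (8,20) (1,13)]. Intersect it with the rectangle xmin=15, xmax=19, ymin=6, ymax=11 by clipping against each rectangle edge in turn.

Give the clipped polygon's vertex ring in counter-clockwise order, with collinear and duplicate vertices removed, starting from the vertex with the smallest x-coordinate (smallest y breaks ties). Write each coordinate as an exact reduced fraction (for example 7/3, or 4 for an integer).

1. After x ≥ 15: [(15,12/17) (20,1) (18,19) (15,79/4)]
2. After x ≤ 19: [(15,12/17) (19,16/17) (19,10) (18,19) (15,79/4)]
3. After y ≥ 6: [(15,6) (19,6) (19,10) (18,19) (15,79/4)]
4. After y ≤ 11: [(15,11) (15,6) (19,6) (19,10) (170/9,11)]
5. Canonical ring: [(15,6) (19,6) (19,10) (170/9,11) (15,11)]

Clipped polygon: [(15,6) (19,6) (19,10) (170/9,11) (15,11)]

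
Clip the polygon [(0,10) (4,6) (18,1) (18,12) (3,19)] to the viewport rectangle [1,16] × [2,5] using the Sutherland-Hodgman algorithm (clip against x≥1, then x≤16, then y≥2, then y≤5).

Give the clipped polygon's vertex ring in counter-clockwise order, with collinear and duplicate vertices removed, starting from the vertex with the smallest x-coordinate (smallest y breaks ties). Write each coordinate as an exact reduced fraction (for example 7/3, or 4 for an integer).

1. After x ≥ 1: [(1,13) (1,9) (4,6) (18,1) (18,12) (3,19)]
2. After x ≤ 16: [(1,13) (1,9) (4,6) (16,12/7) (16,194/15) (3,19)]
3. After y ≥ 2: [(1,13) (1,9) (4,6) (76/5,2) (16,2) (16,194/15) (3,19)]
4. After y ≤ 5: [(34/5,5) (76/5,2) (16,2) (16,5)]
5. Canonical ring: [(34/5,5) (76/5,2) (16,2) (16,5)]

Clipped polygon: [(34/5,5) (76/5,2) (16,2) (16,5)]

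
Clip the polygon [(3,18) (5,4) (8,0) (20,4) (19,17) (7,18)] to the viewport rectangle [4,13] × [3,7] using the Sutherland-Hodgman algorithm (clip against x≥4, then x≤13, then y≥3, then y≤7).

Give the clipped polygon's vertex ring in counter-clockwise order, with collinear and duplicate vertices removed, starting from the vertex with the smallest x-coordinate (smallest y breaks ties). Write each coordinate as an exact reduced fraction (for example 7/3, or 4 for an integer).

1. After x ≥ 4: [(4,18) (4,11) (5,4) (8,0) (20,4) (19,17) (7,18)]
2. After x ≤ 13: [(4,18) (4,11) (5,4) (8,0) (13,5/3) (13,35/2) (7,18)]
3. After y ≥ 3: [(4,18) (4,11) (5,4) (23/4,3) (13,3) (13,35/2) (7,18)]
4. After y ≤ 7: [(32/7,7) (5,4) (23/4,3) (13,3) (13,7)]
5. Canonical ring: [(32/7,7) (5,4) (23/4,3) (13,3) (13,7)]

Clipped polygon: [(32/7,7) (5,4) (23/4,3) (13,3) (13,7)]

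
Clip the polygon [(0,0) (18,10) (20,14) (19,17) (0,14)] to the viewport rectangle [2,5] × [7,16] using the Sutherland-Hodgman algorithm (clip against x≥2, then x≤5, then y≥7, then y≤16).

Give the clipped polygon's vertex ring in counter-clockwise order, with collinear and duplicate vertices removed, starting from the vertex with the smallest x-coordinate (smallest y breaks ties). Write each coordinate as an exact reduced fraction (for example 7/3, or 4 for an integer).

Clipped polygon: [(2,7) (5,7) (5,281/19) (2,272/19)]

1. After x ≥ 2: [(2,10/9) (18,10) (20,14) (19,17) (2,272/19)]
2. After x ≤ 5: [(2,10/9) (5,25/9) (5,281/19) (2,272/19)]
3. After y ≥ 7: [(2,7) (5,7) (5,281/19) (2,272/19)]
4. After y ≤ 16: [(2,7) (5,7) (5,281/19) (2,272/19)]
5. Canonical ring: [(2,7) (5,7) (5,281/19) (2,272/19)]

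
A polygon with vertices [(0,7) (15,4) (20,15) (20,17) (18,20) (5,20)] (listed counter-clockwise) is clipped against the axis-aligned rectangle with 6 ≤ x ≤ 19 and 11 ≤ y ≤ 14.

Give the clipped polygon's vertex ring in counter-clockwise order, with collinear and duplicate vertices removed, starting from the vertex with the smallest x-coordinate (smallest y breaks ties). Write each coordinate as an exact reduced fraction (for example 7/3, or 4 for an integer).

Clipped polygon: [(6,11) (200/11,11) (19,64/5) (19,14) (6,14)]

1. After x ≥ 6: [(6,29/5) (15,4) (20,15) (20,17) (18,20) (6,20)]
2. After x ≤ 19: [(6,29/5) (15,4) (19,64/5) (19,37/2) (18,20) (6,20)]
3. After y ≥ 11: [(6,11) (200/11,11) (19,64/5) (19,37/2) (18,20) (6,20)]
4. After y ≤ 14: [(6,14) (6,11) (200/11,11) (19,64/5) (19,14)]
5. Canonical ring: [(6,11) (200/11,11) (19,64/5) (19,14) (6,14)]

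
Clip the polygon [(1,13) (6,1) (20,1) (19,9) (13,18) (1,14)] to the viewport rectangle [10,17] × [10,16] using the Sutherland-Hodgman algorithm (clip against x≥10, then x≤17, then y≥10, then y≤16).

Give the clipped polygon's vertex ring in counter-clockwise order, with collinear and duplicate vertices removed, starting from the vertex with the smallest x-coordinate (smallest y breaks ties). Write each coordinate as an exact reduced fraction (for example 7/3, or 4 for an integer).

1. After x ≥ 10: [(10,1) (20,1) (19,9) (13,18) (10,17)]
2. After x ≤ 17: [(10,1) (17,1) (17,12) (13,18) (10,17)]
3. After y ≥ 10: [(10,10) (17,10) (17,12) (13,18) (10,17)]
4. After y ≤ 16: [(10,16) (10,10) (17,10) (17,12) (43/3,16)]
5. Canonical ring: [(10,10) (17,10) (17,12) (43/3,16) (10,16)]

Clipped polygon: [(10,10) (17,10) (17,12) (43/3,16) (10,16)]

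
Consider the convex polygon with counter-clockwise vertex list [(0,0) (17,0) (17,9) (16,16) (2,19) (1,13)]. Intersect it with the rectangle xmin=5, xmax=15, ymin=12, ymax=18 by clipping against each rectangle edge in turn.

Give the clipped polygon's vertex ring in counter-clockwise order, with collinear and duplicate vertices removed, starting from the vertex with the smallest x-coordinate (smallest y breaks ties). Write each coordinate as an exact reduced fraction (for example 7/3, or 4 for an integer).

1. After x ≥ 5: [(5,0) (17,0) (17,9) (16,16) (5,257/14)]
2. After x ≤ 15: [(5,0) (15,0) (15,227/14) (5,257/14)]
3. After y ≥ 12: [(5,12) (15,12) (15,227/14) (5,257/14)]
4. After y ≤ 18: [(5,18) (5,12) (15,12) (15,227/14) (20/3,18)]
5. Canonical ring: [(5,12) (15,12) (15,227/14) (20/3,18) (5,18)]

Clipped polygon: [(5,12) (15,12) (15,227/14) (20/3,18) (5,18)]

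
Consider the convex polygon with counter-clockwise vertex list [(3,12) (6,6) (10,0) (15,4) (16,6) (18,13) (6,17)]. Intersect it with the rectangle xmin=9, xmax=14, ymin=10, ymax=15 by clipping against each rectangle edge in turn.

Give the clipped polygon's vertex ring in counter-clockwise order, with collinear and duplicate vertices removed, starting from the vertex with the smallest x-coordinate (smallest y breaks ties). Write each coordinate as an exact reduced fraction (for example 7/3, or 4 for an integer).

Clipped polygon: [(9,10) (14,10) (14,43/3) (12,15) (9,15)]

1. After x ≥ 9: [(9,3/2) (10,0) (15,4) (16,6) (18,13) (9,16)]
2. After x ≤ 14: [(9,3/2) (10,0) (14,16/5) (14,43/3) (9,16)]
3. After y ≥ 10: [(9,10) (14,10) (14,43/3) (9,16)]
4. After y ≤ 15: [(9,15) (9,10) (14,10) (14,43/3) (12,15)]
5. Canonical ring: [(9,10) (14,10) (14,43/3) (12,15) (9,15)]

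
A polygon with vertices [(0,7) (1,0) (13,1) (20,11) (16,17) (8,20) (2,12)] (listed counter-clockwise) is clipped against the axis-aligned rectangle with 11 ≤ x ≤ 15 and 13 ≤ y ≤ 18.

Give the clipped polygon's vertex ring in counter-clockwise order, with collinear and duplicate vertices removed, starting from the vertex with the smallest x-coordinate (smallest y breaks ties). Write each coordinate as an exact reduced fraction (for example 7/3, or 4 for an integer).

1. After x ≥ 11: [(11,5/6) (13,1) (20,11) (16,17) (11,151/8)]
2. After x ≤ 15: [(11,5/6) (13,1) (15,27/7) (15,139/8) (11,151/8)]
3. After y ≥ 13: [(11,13) (15,13) (15,139/8) (11,151/8)]
4. After y ≤ 18: [(11,18) (11,13) (15,13) (15,139/8) (40/3,18)]
5. Canonical ring: [(11,13) (15,13) (15,139/8) (40/3,18) (11,18)]

Clipped polygon: [(11,13) (15,13) (15,139/8) (40/3,18) (11,18)]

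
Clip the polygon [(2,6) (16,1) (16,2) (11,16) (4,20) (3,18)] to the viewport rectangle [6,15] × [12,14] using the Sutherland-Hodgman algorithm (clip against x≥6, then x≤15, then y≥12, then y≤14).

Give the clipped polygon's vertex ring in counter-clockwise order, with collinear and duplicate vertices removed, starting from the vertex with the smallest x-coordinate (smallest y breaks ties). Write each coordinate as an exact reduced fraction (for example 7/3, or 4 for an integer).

Clipped polygon: [(6,12) (87/7,12) (82/7,14) (6,14)]

1. After x ≥ 6: [(6,32/7) (16,1) (16,2) (11,16) (6,132/7)]
2. After x ≤ 15: [(6,32/7) (15,19/14) (15,24/5) (11,16) (6,132/7)]
3. After y ≥ 12: [(6,12) (87/7,12) (11,16) (6,132/7)]
4. After y ≤ 14: [(6,14) (6,12) (87/7,12) (82/7,14)]
5. Canonical ring: [(6,12) (87/7,12) (82/7,14) (6,14)]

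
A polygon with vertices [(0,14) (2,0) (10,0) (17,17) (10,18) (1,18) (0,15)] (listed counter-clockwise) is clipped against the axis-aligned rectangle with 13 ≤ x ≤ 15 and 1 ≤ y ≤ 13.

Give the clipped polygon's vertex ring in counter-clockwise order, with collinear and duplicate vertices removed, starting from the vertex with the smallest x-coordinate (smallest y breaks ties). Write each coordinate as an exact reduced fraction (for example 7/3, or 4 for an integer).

1. After x ≥ 13: [(13,51/7) (17,17) (13,123/7)]
2. After x ≤ 15: [(13,51/7) (15,85/7) (15,121/7) (13,123/7)]
3. After y ≥ 1: [(13,51/7) (15,85/7) (15,121/7) (13,123/7)]
4. After y ≤ 13: [(13,13) (13,51/7) (15,85/7) (15,13)]
5. Canonical ring: [(13,51/7) (15,85/7) (15,13) (13,13)]

Clipped polygon: [(13,51/7) (15,85/7) (15,13) (13,13)]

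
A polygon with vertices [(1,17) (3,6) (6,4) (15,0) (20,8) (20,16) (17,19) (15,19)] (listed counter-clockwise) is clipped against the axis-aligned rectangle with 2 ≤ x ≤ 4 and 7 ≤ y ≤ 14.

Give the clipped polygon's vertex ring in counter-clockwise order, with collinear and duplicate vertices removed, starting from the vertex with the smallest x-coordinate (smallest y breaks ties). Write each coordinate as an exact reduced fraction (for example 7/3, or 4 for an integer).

1. After x ≥ 2: [(2,120/7) (2,23/2) (3,6) (6,4) (15,0) (20,8) (20,16) (17,19) (15,19)]
2. After x ≤ 4: [(4,122/7) (2,120/7) (2,23/2) (3,6) (4,16/3)]
3. After y ≥ 7: [(4,7) (4,122/7) (2,120/7) (2,23/2) (31/11,7)]
4. After y ≤ 14: [(4,7) (4,14) (2,14) (2,23/2) (31/11,7)]
5. Canonical ring: [(2,23/2) (31/11,7) (4,7) (4,14) (2,14)]

Clipped polygon: [(2,23/2) (31/11,7) (4,7) (4,14) (2,14)]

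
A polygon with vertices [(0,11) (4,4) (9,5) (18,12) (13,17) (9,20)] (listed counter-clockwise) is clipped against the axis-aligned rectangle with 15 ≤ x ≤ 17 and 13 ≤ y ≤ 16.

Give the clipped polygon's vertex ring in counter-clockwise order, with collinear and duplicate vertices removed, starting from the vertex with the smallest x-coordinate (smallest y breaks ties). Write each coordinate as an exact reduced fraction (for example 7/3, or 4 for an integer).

Clipped polygon: [(15,13) (17,13) (15,15)]

1. After x ≥ 15: [(15,29/3) (18,12) (15,15)]
2. After x ≤ 17: [(15,29/3) (17,101/9) (17,13) (15,15)]
3. After y ≥ 13: [(15,13) (17,13) (17,13) (15,15)]
4. After y ≤ 16: [(15,13) (17,13) (17,13) (15,15)]
5. Canonical ring: [(15,13) (17,13) (15,15)]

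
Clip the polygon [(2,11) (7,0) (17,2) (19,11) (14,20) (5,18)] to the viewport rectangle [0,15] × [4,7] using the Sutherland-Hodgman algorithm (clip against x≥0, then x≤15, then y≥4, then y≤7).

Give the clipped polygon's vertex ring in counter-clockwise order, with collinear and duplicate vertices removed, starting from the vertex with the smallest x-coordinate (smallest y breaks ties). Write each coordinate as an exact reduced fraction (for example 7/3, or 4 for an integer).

1. After x ≥ 0: [(2,11) (7,0) (17,2) (19,11) (14,20) (5,18)]
2. After x ≤ 15: [(2,11) (7,0) (15,8/5) (15,91/5) (14,20) (5,18)]
3. After y ≥ 4: [(2,11) (57/11,4) (15,4) (15,91/5) (14,20) (5,18)]
4. After y ≤ 7: [(42/11,7) (57/11,4) (15,4) (15,7)]
5. Canonical ring: [(42/11,7) (57/11,4) (15,4) (15,7)]

Clipped polygon: [(42/11,7) (57/11,4) (15,4) (15,7)]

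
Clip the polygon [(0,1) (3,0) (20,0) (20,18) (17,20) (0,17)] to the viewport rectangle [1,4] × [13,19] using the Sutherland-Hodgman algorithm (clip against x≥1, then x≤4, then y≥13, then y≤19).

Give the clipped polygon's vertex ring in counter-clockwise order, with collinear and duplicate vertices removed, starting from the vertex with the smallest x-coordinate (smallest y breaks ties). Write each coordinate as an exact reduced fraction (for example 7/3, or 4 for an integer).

1. After x ≥ 1: [(1,2/3) (3,0) (20,0) (20,18) (17,20) (1,292/17)]
2. After x ≤ 4: [(1,2/3) (3,0) (4,0) (4,301/17) (1,292/17)]
3. After y ≥ 13: [(1,13) (4,13) (4,301/17) (1,292/17)]
4. After y ≤ 19: [(1,13) (4,13) (4,301/17) (1,292/17)]
5. Canonical ring: [(1,13) (4,13) (4,301/17) (1,292/17)]

Clipped polygon: [(1,13) (4,13) (4,301/17) (1,292/17)]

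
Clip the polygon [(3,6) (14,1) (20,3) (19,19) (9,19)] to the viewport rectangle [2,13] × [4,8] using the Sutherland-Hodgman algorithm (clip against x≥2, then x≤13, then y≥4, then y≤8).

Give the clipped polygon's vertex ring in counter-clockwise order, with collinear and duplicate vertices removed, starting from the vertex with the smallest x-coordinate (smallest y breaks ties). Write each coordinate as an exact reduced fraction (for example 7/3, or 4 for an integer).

1. After x ≥ 2: [(3,6) (14,1) (20,3) (19,19) (9,19)]
2. After x ≤ 13: [(3,6) (13,16/11) (13,19) (9,19)]
3. After y ≥ 4: [(3,6) (37/5,4) (13,4) (13,19) (9,19)]
4. After y ≤ 8: [(51/13,8) (3,6) (37/5,4) (13,4) (13,8)]
5. Canonical ring: [(3,6) (37/5,4) (13,4) (13,8) (51/13,8)]

Clipped polygon: [(3,6) (37/5,4) (13,4) (13,8) (51/13,8)]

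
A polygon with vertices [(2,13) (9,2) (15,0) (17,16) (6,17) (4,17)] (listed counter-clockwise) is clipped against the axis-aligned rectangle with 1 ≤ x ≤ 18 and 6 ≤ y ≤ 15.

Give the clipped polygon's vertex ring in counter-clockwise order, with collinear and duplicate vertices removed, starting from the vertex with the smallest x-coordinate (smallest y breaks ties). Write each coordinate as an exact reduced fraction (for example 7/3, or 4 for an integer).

1. After x ≥ 1: [(2,13) (9,2) (15,0) (17,16) (6,17) (4,17)]
2. After x ≤ 18: [(2,13) (9,2) (15,0) (17,16) (6,17) (4,17)]
3. After y ≥ 6: [(2,13) (71/11,6) (63/4,6) (17,16) (6,17) (4,17)]
4. After y ≤ 15: [(3,15) (2,13) (71/11,6) (63/4,6) (135/8,15)]
5. Canonical ring: [(2,13) (71/11,6) (63/4,6) (135/8,15) (3,15)]

Clipped polygon: [(2,13) (71/11,6) (63/4,6) (135/8,15) (3,15)]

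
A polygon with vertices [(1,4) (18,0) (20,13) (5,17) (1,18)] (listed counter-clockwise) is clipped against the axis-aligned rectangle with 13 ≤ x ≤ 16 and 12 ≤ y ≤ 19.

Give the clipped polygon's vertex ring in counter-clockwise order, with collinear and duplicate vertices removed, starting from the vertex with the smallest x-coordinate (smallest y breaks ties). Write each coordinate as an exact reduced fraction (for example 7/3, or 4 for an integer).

1. After x ≥ 13: [(13,20/17) (18,0) (20,13) (13,223/15)]
2. After x ≤ 16: [(13,20/17) (16,8/17) (16,211/15) (13,223/15)]
3. After y ≥ 12: [(13,12) (16,12) (16,211/15) (13,223/15)]
4. After y ≤ 19: [(13,12) (16,12) (16,211/15) (13,223/15)]
5. Canonical ring: [(13,12) (16,12) (16,211/15) (13,223/15)]

Clipped polygon: [(13,12) (16,12) (16,211/15) (13,223/15)]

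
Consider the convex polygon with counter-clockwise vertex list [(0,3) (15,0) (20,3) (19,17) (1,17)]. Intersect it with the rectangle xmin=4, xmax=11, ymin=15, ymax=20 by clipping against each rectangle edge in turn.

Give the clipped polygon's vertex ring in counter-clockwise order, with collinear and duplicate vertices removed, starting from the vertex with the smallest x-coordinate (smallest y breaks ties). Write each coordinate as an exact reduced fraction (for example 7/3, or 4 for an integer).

Clipped polygon: [(4,15) (11,15) (11,17) (4,17)]

1. After x ≥ 4: [(4,11/5) (15,0) (20,3) (19,17) (4,17)]
2. After x ≤ 11: [(4,11/5) (11,4/5) (11,17) (4,17)]
3. After y ≥ 15: [(4,15) (11,15) (11,17) (4,17)]
4. After y ≤ 20: [(4,15) (11,15) (11,17) (4,17)]
5. Canonical ring: [(4,15) (11,15) (11,17) (4,17)]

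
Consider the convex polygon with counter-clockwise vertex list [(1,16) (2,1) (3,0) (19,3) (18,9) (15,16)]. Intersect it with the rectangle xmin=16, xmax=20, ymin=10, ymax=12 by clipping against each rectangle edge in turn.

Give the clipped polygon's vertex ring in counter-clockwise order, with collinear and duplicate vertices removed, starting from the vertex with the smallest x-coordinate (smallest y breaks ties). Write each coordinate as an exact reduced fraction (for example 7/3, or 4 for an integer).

1. After x ≥ 16: [(16,39/16) (19,3) (18,9) (16,41/3)]
2. After x ≤ 20: [(16,39/16) (19,3) (18,9) (16,41/3)]
3. After y ≥ 10: [(16,10) (123/7,10) (16,41/3)]
4. After y ≤ 12: [(16,12) (16,10) (123/7,10) (117/7,12)]
5. Canonical ring: [(16,10) (123/7,10) (117/7,12) (16,12)]

Clipped polygon: [(16,10) (123/7,10) (117/7,12) (16,12)]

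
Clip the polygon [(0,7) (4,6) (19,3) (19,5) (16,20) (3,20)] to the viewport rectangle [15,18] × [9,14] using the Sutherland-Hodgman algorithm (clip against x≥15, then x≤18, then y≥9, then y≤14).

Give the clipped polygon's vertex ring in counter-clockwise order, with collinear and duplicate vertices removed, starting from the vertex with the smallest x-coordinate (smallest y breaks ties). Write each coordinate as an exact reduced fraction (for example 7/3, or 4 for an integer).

Clipped polygon: [(15,9) (18,9) (18,10) (86/5,14) (15,14)]

1. After x ≥ 15: [(15,19/5) (19,3) (19,5) (16,20) (15,20)]
2. After x ≤ 18: [(15,19/5) (18,16/5) (18,10) (16,20) (15,20)]
3. After y ≥ 9: [(15,9) (18,9) (18,10) (16,20) (15,20)]
4. After y ≤ 14: [(15,14) (15,9) (18,9) (18,10) (86/5,14)]
5. Canonical ring: [(15,9) (18,9) (18,10) (86/5,14) (15,14)]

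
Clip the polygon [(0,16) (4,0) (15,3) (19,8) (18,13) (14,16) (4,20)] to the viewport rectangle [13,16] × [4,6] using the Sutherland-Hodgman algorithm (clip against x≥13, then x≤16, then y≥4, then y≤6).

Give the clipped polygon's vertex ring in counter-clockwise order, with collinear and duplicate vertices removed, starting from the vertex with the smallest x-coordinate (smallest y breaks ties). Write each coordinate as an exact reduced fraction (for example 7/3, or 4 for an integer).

1. After x ≥ 13: [(13,27/11) (15,3) (19,8) (18,13) (14,16) (13,82/5)]
2. After x ≤ 16: [(13,27/11) (15,3) (16,17/4) (16,29/2) (14,16) (13,82/5)]
3. After y ≥ 4: [(13,4) (79/5,4) (16,17/4) (16,29/2) (14,16) (13,82/5)]
4. After y ≤ 6: [(13,6) (13,4) (79/5,4) (16,17/4) (16,6)]
5. Canonical ring: [(13,4) (79/5,4) (16,17/4) (16,6) (13,6)]

Clipped polygon: [(13,4) (79/5,4) (16,17/4) (16,6) (13,6)]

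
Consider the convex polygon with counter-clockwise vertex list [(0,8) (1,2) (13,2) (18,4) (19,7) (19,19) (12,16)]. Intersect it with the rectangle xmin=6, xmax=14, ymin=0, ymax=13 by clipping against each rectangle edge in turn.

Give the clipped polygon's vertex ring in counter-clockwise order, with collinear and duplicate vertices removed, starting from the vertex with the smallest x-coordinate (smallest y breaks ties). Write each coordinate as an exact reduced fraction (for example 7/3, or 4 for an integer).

1. After x ≥ 6: [(6,12) (6,2) (13,2) (18,4) (19,7) (19,19) (12,16)]
2. After x ≤ 14: [(6,12) (6,2) (13,2) (14,12/5) (14,118/7) (12,16)]
3. After y ≥ 0: [(6,12) (6,2) (13,2) (14,12/5) (14,118/7) (12,16)]
4. After y ≤ 13: [(15/2,13) (6,12) (6,2) (13,2) (14,12/5) (14,13)]
5. Canonical ring: [(6,2) (13,2) (14,12/5) (14,13) (15/2,13) (6,12)]

Clipped polygon: [(6,2) (13,2) (14,12/5) (14,13) (15/2,13) (6,12)]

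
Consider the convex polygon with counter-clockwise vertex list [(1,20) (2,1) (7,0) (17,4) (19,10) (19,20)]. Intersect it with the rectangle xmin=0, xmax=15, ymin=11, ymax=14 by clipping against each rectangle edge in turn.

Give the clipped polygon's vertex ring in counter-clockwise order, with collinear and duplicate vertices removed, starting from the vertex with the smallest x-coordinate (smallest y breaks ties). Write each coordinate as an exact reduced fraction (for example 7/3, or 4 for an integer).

Clipped polygon: [(25/19,14) (28/19,11) (15,11) (15,14)]

1. After x ≥ 0: [(1,20) (2,1) (7,0) (17,4) (19,10) (19,20)]
2. After x ≤ 15: [(15,20) (1,20) (2,1) (7,0) (15,16/5)]
3. After y ≥ 11: [(15,11) (15,20) (1,20) (28/19,11)]
4. After y ≤ 14: [(15,11) (15,14) (25/19,14) (28/19,11)]
5. Canonical ring: [(25/19,14) (28/19,11) (15,11) (15,14)]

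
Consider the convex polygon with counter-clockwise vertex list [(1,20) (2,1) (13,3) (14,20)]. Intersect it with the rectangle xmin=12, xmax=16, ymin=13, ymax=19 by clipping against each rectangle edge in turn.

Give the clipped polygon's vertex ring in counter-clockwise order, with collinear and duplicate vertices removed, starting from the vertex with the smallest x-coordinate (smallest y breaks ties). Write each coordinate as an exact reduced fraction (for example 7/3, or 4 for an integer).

Clipped polygon: [(12,13) (231/17,13) (237/17,19) (12,19)]

1. After x ≥ 12: [(12,20) (12,31/11) (13,3) (14,20)]
2. After x ≤ 16: [(12,20) (12,31/11) (13,3) (14,20)]
3. After y ≥ 13: [(12,20) (12,13) (231/17,13) (14,20)]
4. After y ≤ 19: [(12,19) (12,13) (231/17,13) (237/17,19)]
5. Canonical ring: [(12,13) (231/17,13) (237/17,19) (12,19)]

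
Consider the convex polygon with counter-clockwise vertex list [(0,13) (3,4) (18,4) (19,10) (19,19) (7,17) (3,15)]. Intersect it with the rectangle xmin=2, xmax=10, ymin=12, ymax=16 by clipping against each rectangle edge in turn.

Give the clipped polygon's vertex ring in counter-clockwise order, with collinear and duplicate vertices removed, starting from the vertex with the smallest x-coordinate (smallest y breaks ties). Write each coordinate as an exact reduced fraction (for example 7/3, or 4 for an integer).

1. After x ≥ 2: [(2,43/3) (2,7) (3,4) (18,4) (19,10) (19,19) (7,17) (3,15)]
2. After x ≤ 10: [(2,43/3) (2,7) (3,4) (10,4) (10,35/2) (7,17) (3,15)]
3. After y ≥ 12: [(2,43/3) (2,12) (10,12) (10,35/2) (7,17) (3,15)]
4. After y ≤ 16: [(2,43/3) (2,12) (10,12) (10,16) (5,16) (3,15)]
5. Canonical ring: [(2,12) (10,12) (10,16) (5,16) (3,15) (2,43/3)]

Clipped polygon: [(2,12) (10,12) (10,16) (5,16) (3,15) (2,43/3)]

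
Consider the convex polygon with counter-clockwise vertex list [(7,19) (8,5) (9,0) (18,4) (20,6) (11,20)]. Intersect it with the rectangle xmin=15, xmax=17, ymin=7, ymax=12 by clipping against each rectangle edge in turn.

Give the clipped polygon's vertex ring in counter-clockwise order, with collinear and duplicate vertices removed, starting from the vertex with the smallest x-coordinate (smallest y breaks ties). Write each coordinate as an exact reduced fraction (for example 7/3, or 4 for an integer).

1. After x ≥ 15: [(15,8/3) (18,4) (20,6) (15,124/9)]
2. After x ≤ 17: [(15,8/3) (17,32/9) (17,32/3) (15,124/9)]
3. After y ≥ 7: [(15,7) (17,7) (17,32/3) (15,124/9)]
4. After y ≤ 12: [(15,12) (15,7) (17,7) (17,32/3) (113/7,12)]
5. Canonical ring: [(15,7) (17,7) (17,32/3) (113/7,12) (15,12)]

Clipped polygon: [(15,7) (17,7) (17,32/3) (113/7,12) (15,12)]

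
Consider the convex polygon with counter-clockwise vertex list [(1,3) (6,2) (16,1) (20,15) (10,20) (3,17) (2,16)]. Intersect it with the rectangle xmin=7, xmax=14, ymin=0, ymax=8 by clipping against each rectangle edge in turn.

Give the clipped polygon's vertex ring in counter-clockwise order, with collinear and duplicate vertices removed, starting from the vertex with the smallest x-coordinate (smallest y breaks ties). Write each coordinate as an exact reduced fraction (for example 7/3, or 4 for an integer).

1. After x ≥ 7: [(7,19/10) (16,1) (20,15) (10,20) (7,131/7)]
2. After x ≤ 14: [(7,19/10) (14,6/5) (14,18) (10,20) (7,131/7)]
3. After y ≥ 0: [(7,19/10) (14,6/5) (14,18) (10,20) (7,131/7)]
4. After y ≤ 8: [(7,8) (7,19/10) (14,6/5) (14,8)]
5. Canonical ring: [(7,19/10) (14,6/5) (14,8) (7,8)]

Clipped polygon: [(7,19/10) (14,6/5) (14,8) (7,8)]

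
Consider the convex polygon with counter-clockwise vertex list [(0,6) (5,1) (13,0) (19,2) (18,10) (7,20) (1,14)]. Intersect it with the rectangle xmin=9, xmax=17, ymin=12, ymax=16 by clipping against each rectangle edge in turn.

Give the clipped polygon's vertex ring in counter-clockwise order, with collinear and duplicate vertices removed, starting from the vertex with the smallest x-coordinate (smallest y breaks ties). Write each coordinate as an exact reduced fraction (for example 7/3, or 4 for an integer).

Clipped polygon: [(9,12) (79/5,12) (57/5,16) (9,16)]

1. After x ≥ 9: [(9,1/2) (13,0) (19,2) (18,10) (9,200/11)]
2. After x ≤ 17: [(9,1/2) (13,0) (17,4/3) (17,120/11) (9,200/11)]
3. After y ≥ 12: [(9,12) (79/5,12) (9,200/11)]
4. After y ≤ 16: [(9,16) (9,12) (79/5,12) (57/5,16)]
5. Canonical ring: [(9,12) (79/5,12) (57/5,16) (9,16)]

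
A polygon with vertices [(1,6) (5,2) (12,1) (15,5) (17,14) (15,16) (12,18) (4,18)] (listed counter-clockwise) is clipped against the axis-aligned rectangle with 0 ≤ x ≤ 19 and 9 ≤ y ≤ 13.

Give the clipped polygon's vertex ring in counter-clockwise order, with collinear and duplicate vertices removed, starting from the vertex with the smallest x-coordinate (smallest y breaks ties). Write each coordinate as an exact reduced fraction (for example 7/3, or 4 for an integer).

Clipped polygon: [(7/4,9) (143/9,9) (151/9,13) (11/4,13)]

1. After x ≥ 0: [(1,6) (5,2) (12,1) (15,5) (17,14) (15,16) (12,18) (4,18)]
2. After x ≤ 19: [(1,6) (5,2) (12,1) (15,5) (17,14) (15,16) (12,18) (4,18)]
3. After y ≥ 9: [(7/4,9) (143/9,9) (17,14) (15,16) (12,18) (4,18)]
4. After y ≤ 13: [(11/4,13) (7/4,9) (143/9,9) (151/9,13)]
5. Canonical ring: [(7/4,9) (143/9,9) (151/9,13) (11/4,13)]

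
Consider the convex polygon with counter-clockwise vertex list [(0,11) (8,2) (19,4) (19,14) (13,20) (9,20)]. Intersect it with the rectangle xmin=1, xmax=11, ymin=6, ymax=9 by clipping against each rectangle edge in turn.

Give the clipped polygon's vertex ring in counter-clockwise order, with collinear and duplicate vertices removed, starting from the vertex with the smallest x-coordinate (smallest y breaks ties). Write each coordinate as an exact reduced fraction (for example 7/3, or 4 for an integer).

1. After x ≥ 1: [(1,12) (1,79/8) (8,2) (19,4) (19,14) (13,20) (9,20)]
2. After x ≤ 11: [(1,12) (1,79/8) (8,2) (11,28/11) (11,20) (9,20)]
3. After y ≥ 6: [(1,12) (1,79/8) (40/9,6) (11,6) (11,20) (9,20)]
4. After y ≤ 9: [(16/9,9) (40/9,6) (11,6) (11,9)]
5. Canonical ring: [(16/9,9) (40/9,6) (11,6) (11,9)]

Clipped polygon: [(16/9,9) (40/9,6) (11,6) (11,9)]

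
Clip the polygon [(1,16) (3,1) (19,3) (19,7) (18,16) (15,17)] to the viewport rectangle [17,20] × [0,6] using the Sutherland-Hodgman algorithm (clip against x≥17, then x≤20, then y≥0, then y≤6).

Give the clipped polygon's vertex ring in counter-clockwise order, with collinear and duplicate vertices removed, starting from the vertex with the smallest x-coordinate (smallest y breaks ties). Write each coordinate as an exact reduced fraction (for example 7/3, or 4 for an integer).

1. After x ≥ 17: [(17,11/4) (19,3) (19,7) (18,16) (17,49/3)]
2. After x ≤ 20: [(17,11/4) (19,3) (19,7) (18,16) (17,49/3)]
3. After y ≥ 0: [(17,11/4) (19,3) (19,7) (18,16) (17,49/3)]
4. After y ≤ 6: [(17,6) (17,11/4) (19,3) (19,6)]
5. Canonical ring: [(17,11/4) (19,3) (19,6) (17,6)]

Clipped polygon: [(17,11/4) (19,3) (19,6) (17,6)]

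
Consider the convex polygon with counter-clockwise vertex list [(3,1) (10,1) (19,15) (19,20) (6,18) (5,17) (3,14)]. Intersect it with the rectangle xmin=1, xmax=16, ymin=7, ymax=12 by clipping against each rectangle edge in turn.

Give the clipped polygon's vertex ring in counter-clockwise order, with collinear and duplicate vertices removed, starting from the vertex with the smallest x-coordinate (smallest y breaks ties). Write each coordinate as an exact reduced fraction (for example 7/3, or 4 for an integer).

1. After x ≥ 1: [(3,1) (10,1) (19,15) (19,20) (6,18) (5,17) (3,14)]
2. After x ≤ 16: [(3,1) (10,1) (16,31/3) (16,254/13) (6,18) (5,17) (3,14)]
3. After y ≥ 7: [(3,7) (97/7,7) (16,31/3) (16,254/13) (6,18) (5,17) (3,14)]
4. After y ≤ 12: [(3,12) (3,7) (97/7,7) (16,31/3) (16,12)]
5. Canonical ring: [(3,7) (97/7,7) (16,31/3) (16,12) (3,12)]

Clipped polygon: [(3,7) (97/7,7) (16,31/3) (16,12) (3,12)]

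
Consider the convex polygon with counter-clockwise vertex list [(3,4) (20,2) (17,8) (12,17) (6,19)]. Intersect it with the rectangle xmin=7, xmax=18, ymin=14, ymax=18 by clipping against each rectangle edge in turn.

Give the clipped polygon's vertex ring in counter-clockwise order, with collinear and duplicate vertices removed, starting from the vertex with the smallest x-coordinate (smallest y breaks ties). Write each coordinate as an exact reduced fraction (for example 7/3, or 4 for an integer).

1. After x ≥ 7: [(7,60/17) (20,2) (17,8) (12,17) (7,56/3)]
2. After x ≤ 18: [(7,60/17) (18,38/17) (18,6) (17,8) (12,17) (7,56/3)]
3. After y ≥ 14: [(7,14) (41/3,14) (12,17) (7,56/3)]
4. After y ≤ 18: [(7,18) (7,14) (41/3,14) (12,17) (9,18)]
5. Canonical ring: [(7,14) (41/3,14) (12,17) (9,18) (7,18)]

Clipped polygon: [(7,14) (41/3,14) (12,17) (9,18) (7,18)]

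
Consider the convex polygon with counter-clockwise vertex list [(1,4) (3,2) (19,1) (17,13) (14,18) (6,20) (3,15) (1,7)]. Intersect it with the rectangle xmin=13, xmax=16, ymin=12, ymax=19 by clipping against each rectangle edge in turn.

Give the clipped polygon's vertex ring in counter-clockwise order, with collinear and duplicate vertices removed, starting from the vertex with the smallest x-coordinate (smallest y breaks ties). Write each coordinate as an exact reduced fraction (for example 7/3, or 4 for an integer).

1. After x ≥ 13: [(13,11/8) (19,1) (17,13) (14,18) (13,73/4)]
2. After x ≤ 16: [(13,11/8) (16,19/16) (16,44/3) (14,18) (13,73/4)]
3. After y ≥ 12: [(13,12) (16,12) (16,44/3) (14,18) (13,73/4)]
4. After y ≤ 19: [(13,12) (16,12) (16,44/3) (14,18) (13,73/4)]
5. Canonical ring: [(13,12) (16,12) (16,44/3) (14,18) (13,73/4)]

Clipped polygon: [(13,12) (16,12) (16,44/3) (14,18) (13,73/4)]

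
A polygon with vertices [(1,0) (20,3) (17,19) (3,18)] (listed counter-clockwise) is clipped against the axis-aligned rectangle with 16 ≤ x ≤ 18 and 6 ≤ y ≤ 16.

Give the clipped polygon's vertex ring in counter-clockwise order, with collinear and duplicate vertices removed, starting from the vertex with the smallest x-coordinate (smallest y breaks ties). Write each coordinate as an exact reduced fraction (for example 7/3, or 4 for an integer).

Clipped polygon: [(16,6) (18,6) (18,41/3) (281/16,16) (16,16)]

1. After x ≥ 16: [(16,45/19) (20,3) (17,19) (16,265/14)]
2. After x ≤ 18: [(16,45/19) (18,51/19) (18,41/3) (17,19) (16,265/14)]
3. After y ≥ 6: [(16,6) (18,6) (18,41/3) (17,19) (16,265/14)]
4. After y ≤ 16: [(16,16) (16,6) (18,6) (18,41/3) (281/16,16)]
5. Canonical ring: [(16,6) (18,6) (18,41/3) (281/16,16) (16,16)]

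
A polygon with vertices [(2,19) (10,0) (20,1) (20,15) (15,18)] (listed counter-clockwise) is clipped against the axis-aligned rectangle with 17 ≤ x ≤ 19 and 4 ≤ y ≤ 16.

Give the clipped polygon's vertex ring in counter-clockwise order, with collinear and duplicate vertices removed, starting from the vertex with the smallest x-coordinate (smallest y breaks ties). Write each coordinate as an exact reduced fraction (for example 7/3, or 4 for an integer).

Clipped polygon: [(17,4) (19,4) (19,78/5) (55/3,16) (17,16)]

1. After x ≥ 17: [(17,7/10) (20,1) (20,15) (17,84/5)]
2. After x ≤ 19: [(17,7/10) (19,9/10) (19,78/5) (17,84/5)]
3. After y ≥ 4: [(17,4) (19,4) (19,78/5) (17,84/5)]
4. After y ≤ 16: [(17,16) (17,4) (19,4) (19,78/5) (55/3,16)]
5. Canonical ring: [(17,4) (19,4) (19,78/5) (55/3,16) (17,16)]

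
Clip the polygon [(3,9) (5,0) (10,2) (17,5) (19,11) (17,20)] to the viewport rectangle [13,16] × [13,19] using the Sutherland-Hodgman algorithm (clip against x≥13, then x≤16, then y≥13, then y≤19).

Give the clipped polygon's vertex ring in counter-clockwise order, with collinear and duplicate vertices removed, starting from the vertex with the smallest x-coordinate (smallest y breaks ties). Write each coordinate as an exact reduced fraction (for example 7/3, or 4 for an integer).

1. After x ≥ 13: [(13,118/7) (13,23/7) (17,5) (19,11) (17,20)]
2. After x ≤ 16: [(16,269/14) (13,118/7) (13,23/7) (16,32/7)]
3. After y ≥ 13: [(16,13) (16,269/14) (13,118/7) (13,13)]
4. After y ≤ 19: [(16,13) (16,19) (173/11,19) (13,118/7) (13,13)]
5. Canonical ring: [(13,13) (16,13) (16,19) (173/11,19) (13,118/7)]

Clipped polygon: [(13,13) (16,13) (16,19) (173/11,19) (13,118/7)]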